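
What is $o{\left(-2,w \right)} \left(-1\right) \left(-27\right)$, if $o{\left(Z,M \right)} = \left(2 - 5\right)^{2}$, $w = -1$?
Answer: $243$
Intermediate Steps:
$o{\left(Z,M \right)} = 9$ ($o{\left(Z,M \right)} = \left(-3\right)^{2} = 9$)
$o{\left(-2,w \right)} \left(-1\right) \left(-27\right) = 9 \left(-1\right) \left(-27\right) = \left(-9\right) \left(-27\right) = 243$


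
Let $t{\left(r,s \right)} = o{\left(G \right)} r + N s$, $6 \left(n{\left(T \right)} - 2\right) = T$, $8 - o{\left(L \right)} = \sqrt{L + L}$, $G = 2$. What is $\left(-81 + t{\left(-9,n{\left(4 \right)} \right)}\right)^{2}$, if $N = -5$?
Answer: $\frac{198025}{9} \approx 22003.0$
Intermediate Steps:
$o{\left(L \right)} = 8 - \sqrt{2} \sqrt{L}$ ($o{\left(L \right)} = 8 - \sqrt{L + L} = 8 - \sqrt{2 L} = 8 - \sqrt{2} \sqrt{L}$)
$n{\left(T \right)} = 2 + \frac{T}{6}$
$t{\left(r,s \right)} = - 5 s + 6 r$ ($t{\left(r,s \right)} = \left(8 - \sqrt{2} \sqrt{2}\right) r - 5 s = \left(8 - 2\right) r - 5 s = 6 r - 5 s = - 5 s + 6 r$)
$\left(-81 + t{\left(-9,n{\left(4 \right)} \right)}\right)^{2} = \left(-81 - \left(54 + 5 \left(2 + \frac{1}{6} \cdot 4\right)\right)\right)^{2} = \left(-81 - \left(54 + 5 \left(2 + \frac{2}{3}\right)\right)\right)^{2} = \left(-81 - \frac{202}{3}\right)^{2} = \left(- \frac{445}{3}\right)^{2} = \frac{198025}{9}$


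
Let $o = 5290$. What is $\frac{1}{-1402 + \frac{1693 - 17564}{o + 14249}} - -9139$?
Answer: $\frac{250495848772}{27409549} \approx 9139.0$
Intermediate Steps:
$\frac{1}{-1402 + \frac{1693 - 17564}{o + 14249}} - -9139 = \frac{1}{-1402 + \frac{1693 - 17564}{5290 + 14249}} - -9139 = \frac{1}{-1402 - \frac{15871}{19539}} + 9139 = \frac{1}{- \frac{27409549}{19539}} + 9139 = - \frac{19539}{27409549} + 9139 = \frac{250495848772}{27409549}$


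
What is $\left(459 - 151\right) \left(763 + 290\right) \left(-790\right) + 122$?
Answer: $-256215838$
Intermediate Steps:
$\left(459 - 151\right) \left(763 + 290\right) \left(-790\right) + 122 = 308 \cdot 1053 \left(-790\right) + 122 = 324324 \left(-790\right) + 122 = -256215960 + 122 = -256215838$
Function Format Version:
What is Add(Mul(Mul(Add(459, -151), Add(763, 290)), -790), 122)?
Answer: -256215838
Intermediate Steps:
Add(Mul(Mul(Add(459, -151), Add(763, 290)), -790), 122) = Add(Mul(Mul(308, 1053), -790), 122) = Add(Mul(324324, -790), 122) = Add(-256215960, 122) = -256215838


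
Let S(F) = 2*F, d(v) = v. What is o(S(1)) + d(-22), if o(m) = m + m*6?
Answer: -8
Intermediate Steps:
o(m) = 7*m (o(m) = m + 6*m = 7*m)
o(S(1)) + d(-22) = 7*(2*1) - 22 = 7*2 - 22 = 14 - 22 = -8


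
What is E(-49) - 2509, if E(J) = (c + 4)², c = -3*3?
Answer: -2484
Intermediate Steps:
c = -9
E(J) = 25 (E(J) = (-9 + 4)² = (-5)² = 25)
E(-49) - 2509 = 25 - 2509 = -2484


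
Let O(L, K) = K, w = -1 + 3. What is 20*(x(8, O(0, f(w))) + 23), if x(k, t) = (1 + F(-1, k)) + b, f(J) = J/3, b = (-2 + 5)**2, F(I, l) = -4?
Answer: 580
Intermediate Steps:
w = 2
b = 9 (b = 3**2 = 9)
f(J) = J/3 (f(J) = J*(1/3) = J/3)
x(k, t) = 6 (x(k, t) = (1 - 4) + 9 = -3 + 9 = 6)
20*(x(8, O(0, f(w))) + 23) = 20*(6 + 23) = 20*29 = 580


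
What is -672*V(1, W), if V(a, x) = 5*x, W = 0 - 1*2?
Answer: 6720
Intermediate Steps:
W = -2 (W = 0 - 2 = -2)
-672*V(1, W) = -3360*(-2) = -672*(-10) = 6720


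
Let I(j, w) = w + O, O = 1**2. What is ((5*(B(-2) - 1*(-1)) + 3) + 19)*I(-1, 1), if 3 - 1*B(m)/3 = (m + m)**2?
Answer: -336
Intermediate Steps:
B(m) = 9 - 12*m**2 (B(m) = 9 - 3*(m + m)**2 = 9 - 3*4*m**2 = 9 - 12*m**2)
O = 1
I(j, w) = 1 + w (I(j, w) = w + 1 = 1 + w)
((5*(B(-2) - 1*(-1)) + 3) + 19)*I(-1, 1) = ((5*((9 - 12*(-2)**2) - 1*(-1)) + 3) + 19)*(1 + 1) = ((5*((9 - 12*4) + 1) + 3) + 19)*2 = ((5*((9 - 48) + 1) + 3) + 19)*2 = ((5*(-39 + 1) + 3) + 19)*2 = ((5*(-38) + 3) + 19)*2 = ((-190 + 3) + 19)*2 = (-187 + 19)*2 = -168*2 = -336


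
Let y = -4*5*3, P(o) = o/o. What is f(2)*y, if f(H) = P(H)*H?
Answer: -120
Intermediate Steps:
P(o) = 1
y = -60 (y = -20*3 = -60)
f(H) = H (f(H) = 1*H = H)
f(2)*y = 2*(-60) = -120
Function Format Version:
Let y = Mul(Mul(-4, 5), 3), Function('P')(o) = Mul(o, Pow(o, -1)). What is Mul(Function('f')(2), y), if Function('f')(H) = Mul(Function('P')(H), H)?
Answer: -120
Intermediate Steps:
Function('P')(o) = 1
y = -60 (y = Mul(-20, 3) = -60)
Function('f')(H) = H (Function('f')(H) = Mul(1, H) = H)
Mul(Function('f')(2), y) = Mul(2, -60) = -120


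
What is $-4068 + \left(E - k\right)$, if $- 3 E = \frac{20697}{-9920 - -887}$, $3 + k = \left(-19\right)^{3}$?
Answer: $\frac{25245101}{9033} \approx 2794.8$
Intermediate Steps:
$k = -6862$ ($k = -3 + \left(-19\right)^{3} = -3 - 6859 = -6862$)
$E = \frac{6899}{9033}$ ($E = - \frac{20697 \frac{1}{-9920 - -887}}{3} = - \frac{20697 \frac{1}{-9920 + 887}}{3} = - \frac{20697 \frac{1}{-9033}}{3} = - \frac{20697 \left(- \frac{1}{9033}\right)}{3} = \left(- \frac{1}{3}\right) \left(- \frac{6899}{3011}\right) = \frac{6899}{9033} \approx 0.76375$)
$-4068 + \left(E - k\right) = -4068 + \left(\frac{6899}{9033} - -6862\right) = -4068 + \left(\frac{6899}{9033} + 6862\right) = -4068 + \frac{61991345}{9033} = \frac{25245101}{9033}$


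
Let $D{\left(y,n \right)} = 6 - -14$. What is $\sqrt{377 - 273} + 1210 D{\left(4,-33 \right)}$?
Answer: $24200 + 2 \sqrt{26} \approx 24210.0$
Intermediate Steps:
$D{\left(y,n \right)} = 20$ ($D{\left(y,n \right)} = 6 + 14 = 20$)
$\sqrt{377 - 273} + 1210 D{\left(4,-33 \right)} = \sqrt{377 - 273} + 1210 \cdot 20 = \sqrt{104} + 24200 = 2 \sqrt{26} + 24200 = 24200 + 2 \sqrt{26}$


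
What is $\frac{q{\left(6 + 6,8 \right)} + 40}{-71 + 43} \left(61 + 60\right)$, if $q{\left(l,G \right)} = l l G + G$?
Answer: $- \frac{36300}{7} \approx -5185.7$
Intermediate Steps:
$q{\left(l,G \right)} = G + G l^{2}$ ($q{\left(l,G \right)} = l^{2} G + G = G l^{2} + G = G + G l^{2}$)
$\frac{q{\left(6 + 6,8 \right)} + 40}{-71 + 43} \left(61 + 60\right) = \frac{8 \left(1 + \left(6 + 6\right)^{2}\right) + 40}{-71 + 43} \left(61 + 60\right) = \frac{8 \left(1 + 12^{2}\right) + 40}{-28} \cdot 121 = \left(8 \left(1 + 144\right) + 40\right) \left(- \frac{1}{28}\right) 121 = \left(8 \cdot 145 + 40\right) \left(- \frac{1}{28}\right) 121 = \left(1160 + 40\right) \left(- \frac{1}{28}\right) 121 = 1200 \left(- \frac{1}{28}\right) 121 = \left(- \frac{300}{7}\right) 121 = - \frac{36300}{7}$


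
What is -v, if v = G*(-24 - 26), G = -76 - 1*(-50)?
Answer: -1300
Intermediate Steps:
G = -26 (G = -76 + 50 = -26)
v = 1300 (v = -26*(-24 - 26) = -26*(-50) = 1300)
-v = -1*1300 = -1300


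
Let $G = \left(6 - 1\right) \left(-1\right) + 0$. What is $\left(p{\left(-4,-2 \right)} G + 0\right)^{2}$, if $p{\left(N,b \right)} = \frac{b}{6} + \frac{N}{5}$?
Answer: $\frac{289}{9} \approx 32.111$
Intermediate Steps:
$G = -5$ ($G = 5 \left(-1\right) + 0 = -5 + 0 = -5$)
$p{\left(N,b \right)} = \frac{N}{5} + \frac{b}{6}$ ($p{\left(N,b \right)} = b \frac{1}{6} + N \frac{1}{5} = \frac{b}{6} + \frac{N}{5} = \frac{N}{5} + \frac{b}{6}$)
$\left(p{\left(-4,-2 \right)} G + 0\right)^{2} = \left(\left(\frac{1}{5} \left(-4\right) + \frac{1}{6} \left(-2\right)\right) \left(-5\right) + 0\right)^{2} = \left(\left(- \frac{4}{5} - \frac{1}{3}\right) \left(-5\right) + 0\right)^{2} = \left(\left(- \frac{17}{15}\right) \left(-5\right) + 0\right)^{2} = \left(\frac{17}{3} + 0\right)^{2} = \left(\frac{17}{3}\right)^{2} = \frac{289}{9}$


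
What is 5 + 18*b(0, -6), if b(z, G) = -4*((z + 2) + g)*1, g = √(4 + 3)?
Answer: -139 - 72*√7 ≈ -329.49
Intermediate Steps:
g = √7 ≈ 2.6458
b(z, G) = -8 - 4*z - 4*√7 (b(z, G) = -4*((z + 2) + √7)*1 = -4*((2 + z) + √7)*1 = -4*(2 + z + √7)*1 = (-8 - 4*z - 4*√7)*1 = -8 - 4*z - 4*√7)
5 + 18*b(0, -6) = 5 + 18*(-8 - 4*0 - 4*√7) = 5 + 18*(-8 + 0 - 4*√7) = 5 + 18*(-8 - 4*√7) = 5 + (-144 - 72*√7) = -139 - 72*√7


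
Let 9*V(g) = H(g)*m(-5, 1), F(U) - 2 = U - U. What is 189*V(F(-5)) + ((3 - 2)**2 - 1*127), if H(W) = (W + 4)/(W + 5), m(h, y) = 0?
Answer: -126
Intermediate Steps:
F(U) = 2 (F(U) = 2 + (U - U) = 2 + 0 = 2)
H(W) = (4 + W)/(5 + W)
V(g) = 0 (V(g) = (((4 + g)/(5 + g))*0)/9 = (1/9)*0 = 0)
189*V(F(-5)) + ((3 - 2)**2 - 1*127) = 189*0 + ((3 - 2)**2 - 1*127) = 0 + (1**2 - 127) = 0 + (1 - 127) = 0 - 126 = -126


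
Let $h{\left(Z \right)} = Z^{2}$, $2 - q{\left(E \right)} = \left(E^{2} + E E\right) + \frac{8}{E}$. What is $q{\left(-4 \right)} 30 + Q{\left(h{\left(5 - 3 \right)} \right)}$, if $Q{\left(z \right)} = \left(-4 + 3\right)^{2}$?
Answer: $-839$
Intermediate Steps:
$q{\left(E \right)} = 2 - \frac{8}{E} - 2 E^{2}$ ($q{\left(E \right)} = 2 - \left(\left(E^{2} + E E\right) + \frac{8}{E}\right) = 2 - \left(\left(E^{2} + E^{2}\right) + \frac{8}{E}\right) = 2 - \left(2 E^{2} + \frac{8}{E}\right) = 2 - \frac{8}{E} - 2 E^{2}$)
$Q{\left(z \right)} = 1$ ($Q{\left(z \right)} = \left(-1\right)^{2} = 1$)
$q{\left(-4 \right)} 30 + Q{\left(h{\left(5 - 3 \right)} \right)} = \left(2 - \frac{8}{-4} - 2 \left(-4\right)^{2}\right) 30 + 1 = \left(2 - -2 - 32\right) 30 + 1 = \left(2 + 2 - 32\right) 30 + 1 = \left(-28\right) 30 + 1 = -840 + 1 = -839$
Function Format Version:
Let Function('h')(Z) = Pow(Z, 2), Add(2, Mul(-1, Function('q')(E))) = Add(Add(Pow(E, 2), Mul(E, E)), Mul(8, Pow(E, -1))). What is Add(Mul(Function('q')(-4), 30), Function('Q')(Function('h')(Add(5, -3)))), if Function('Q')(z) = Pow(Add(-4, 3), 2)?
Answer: -839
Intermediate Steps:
Function('q')(E) = Add(2, Mul(-8, Pow(E, -1)), Mul(-2, Pow(E, 2))) (Function('q')(E) = Add(2, Mul(-1, Add(Add(Pow(E, 2), Mul(E, E)), Mul(8, Pow(E, -1))))) = Add(2, Mul(-1, Add(Add(Pow(E, 2), Pow(E, 2)), Mul(8, Pow(E, -1))))) = Add(2, Mul(-1, Add(Mul(2, Pow(E, 2)), Mul(8, Pow(E, -1))))) = Add(2, Add(Mul(-8, Pow(E, -1)), Mul(-2, Pow(E, 2)))) = Add(2, Mul(-8, Pow(E, -1)), Mul(-2, Pow(E, 2))))
Function('Q')(z) = 1 (Function('Q')(z) = Pow(-1, 2) = 1)
Add(Mul(Function('q')(-4), 30), Function('Q')(Function('h')(Add(5, -3)))) = Add(Mul(Add(2, Mul(-8, Pow(-4, -1)), Mul(-2, Pow(-4, 2))), 30), 1) = Add(Mul(Add(2, Mul(-8, Rational(-1, 4)), Mul(-2, 16)), 30), 1) = Add(Mul(Add(2, 2, -32), 30), 1) = Add(Mul(-28, 30), 1) = Add(-840, 1) = -839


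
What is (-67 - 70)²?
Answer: 18769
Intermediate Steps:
(-67 - 70)² = (-137)² = 18769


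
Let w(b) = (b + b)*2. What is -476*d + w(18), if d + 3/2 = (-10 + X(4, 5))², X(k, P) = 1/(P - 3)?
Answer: -42173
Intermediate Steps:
w(b) = 4*b (w(b) = (2*b)*2 = 4*b)
X(k, P) = 1/(-3 + P)
d = 355/4 (d = -3/2 + (-10 + 1/(-3 + 5))² = -3/2 + (-10 + 1/2)² = -3/2 + (-10 + ½)² = -3/2 + (-19/2)² = -3/2 + 361/4 = 355/4 ≈ 88.750)
-476*d + w(18) = -476*355/4 + 4*18 = -42245 + 72 = -42173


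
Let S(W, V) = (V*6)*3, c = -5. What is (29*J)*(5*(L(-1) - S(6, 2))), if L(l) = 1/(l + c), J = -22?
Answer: 346115/3 ≈ 1.1537e+5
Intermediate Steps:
S(W, V) = 18*V (S(W, V) = (6*V)*3 = 18*V)
L(l) = 1/(-5 + l) (L(l) = 1/(l - 5) = 1/(-5 + l))
(29*J)*(5*(L(-1) - S(6, 2))) = (29*(-22))*(5*(1/(-5 - 1) - 18*2)) = -3190*(1/(-6) - 1*36) = -3190*(-⅙ - 36) = -3190*(-217)/6 = -638*(-1085/6) = 346115/3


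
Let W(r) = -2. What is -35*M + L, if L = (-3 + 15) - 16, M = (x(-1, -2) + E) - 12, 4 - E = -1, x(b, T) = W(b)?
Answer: 311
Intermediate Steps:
x(b, T) = -2
E = 5 (E = 4 - 1*(-1) = 4 + 1 = 5)
M = -9 (M = (-2 + 5) - 12 = 3 - 12 = -9)
L = -4 (L = 12 - 16 = -4)
-35*M + L = -35*(-9) - 4 = 315 - 4 = 311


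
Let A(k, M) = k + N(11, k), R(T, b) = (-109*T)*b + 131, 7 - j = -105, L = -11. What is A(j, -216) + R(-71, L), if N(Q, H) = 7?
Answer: -84879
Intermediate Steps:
j = 112 (j = 7 - 1*(-105) = 7 + 105 = 112)
R(T, b) = 131 - 109*T*b (R(T, b) = -109*T*b + 131 = 131 - 109*T*b)
A(k, M) = 7 + k (A(k, M) = k + 7 = 7 + k)
A(j, -216) + R(-71, L) = (7 + 112) + (131 - 109*(-71)*(-11)) = 119 + (131 - 85129) = 119 - 84998 = -84879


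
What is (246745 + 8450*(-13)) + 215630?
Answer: 352525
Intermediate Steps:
(246745 + 8450*(-13)) + 215630 = (246745 - 109850) + 215630 = 136895 + 215630 = 352525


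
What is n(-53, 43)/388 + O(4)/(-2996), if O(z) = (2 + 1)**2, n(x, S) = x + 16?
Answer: -14293/145306 ≈ -0.098365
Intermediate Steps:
n(x, S) = 16 + x
O(z) = 9 (O(z) = 3**2 = 9)
n(-53, 43)/388 + O(4)/(-2996) = (16 - 53)/388 + 9/(-2996) = -37*1/388 + 9*(-1/2996) = -37/388 - 9/2996 = -14293/145306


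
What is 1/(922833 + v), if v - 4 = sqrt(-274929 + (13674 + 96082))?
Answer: 922837/851628293742 - I*sqrt(165173)/851628293742 ≈ 1.0836e-6 - 4.7722e-10*I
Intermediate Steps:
v = 4 + I*sqrt(165173) (v = 4 + sqrt(-274929 + (13674 + 96082)) = 4 + sqrt(-274929 + 109756) = 4 + sqrt(-165173) = 4 + I*sqrt(165173) ≈ 4.0 + 406.42*I)
1/(922833 + v) = 1/(922833 + (4 + I*sqrt(165173))) = 1/(922837 + I*sqrt(165173))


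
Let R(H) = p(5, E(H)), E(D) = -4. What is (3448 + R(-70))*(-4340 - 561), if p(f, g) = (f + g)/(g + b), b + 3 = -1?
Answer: -135184283/8 ≈ -1.6898e+7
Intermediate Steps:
b = -4 (b = -3 - 1 = -4)
p(f, g) = (f + g)/(-4 + g) (p(f, g) = (f + g)/(g - 4) = (f + g)/(-4 + g))
R(H) = -⅛ (R(H) = (5 - 4)/(-4 - 4) = 1/(-8) = -⅛*1 = -⅛)
(3448 + R(-70))*(-4340 - 561) = (3448 - ⅛)*(-4340 - 561) = (27583/8)*(-4901) = -135184283/8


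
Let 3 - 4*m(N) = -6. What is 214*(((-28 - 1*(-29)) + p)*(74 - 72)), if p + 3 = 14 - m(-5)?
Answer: 4173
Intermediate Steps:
m(N) = 9/4 (m(N) = ¾ - ¼*(-6) = ¾ + 3/2 = 9/4)
p = 35/4 (p = -3 + (14 - 1*9/4) = -3 + (14 - 9/4) = -3 + 47/4 = 35/4 ≈ 8.7500)
214*(((-28 - 1*(-29)) + p)*(74 - 72)) = 214*(((-28 - 1*(-29)) + 35/4)*(74 - 72)) = 214*(((-28 + 29) + 35/4)*2) = 214*((1 + 35/4)*2) = 214*((39/4)*2) = 214*(39/2) = 4173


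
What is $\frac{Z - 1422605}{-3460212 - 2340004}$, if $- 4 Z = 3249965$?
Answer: $\frac{8940385}{23200864} \approx 0.38535$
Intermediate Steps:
$Z = - \frac{3249965}{4}$ ($Z = \left(- \frac{1}{4}\right) 3249965 = - \frac{3249965}{4} \approx -8.1249 \cdot 10^{5}$)
$\frac{Z - 1422605}{-3460212 - 2340004} = \frac{- \frac{3249965}{4} - 1422605}{-3460212 - 2340004} = - \frac{8940385}{4 \left(-5800216\right)} = \left(- \frac{8940385}{4}\right) \left(- \frac{1}{5800216}\right) = \frac{8940385}{23200864}$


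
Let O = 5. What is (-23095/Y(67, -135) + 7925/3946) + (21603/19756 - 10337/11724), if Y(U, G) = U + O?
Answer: -218354544032305/685477448568 ≈ -318.54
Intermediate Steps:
Y(U, G) = 5 + U (Y(U, G) = U + 5 = 5 + U)
(-23095/Y(67, -135) + 7925/3946) + (21603/19756 - 10337/11724) = (-23095/(5 + 67) + 7925/3946) + (21603/19756 - 10337/11724) = (-23095/72 + 7925*(1/3946)) + (21603*(1/19756) - 10337*1/11724) = (-23095*1/72 + 7925/3946) + (21603/19756 - 10337/11724) = (-23095/72 + 7925/3946) + 6131975/28952418 = -45281135/142056 + 6131975/28952418 = -218354544032305/685477448568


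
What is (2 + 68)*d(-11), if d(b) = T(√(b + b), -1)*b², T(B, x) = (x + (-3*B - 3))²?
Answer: -1541540 + 203280*I*√22 ≈ -1.5415e+6 + 9.5347e+5*I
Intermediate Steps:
T(B, x) = (-3 + x - 3*B)² (T(B, x) = (x + (-3 - 3*B))² = (-3 + x - 3*B)²)
d(b) = b²*(4 + 3*√2*√b)² (d(b) = (3 - 1*(-1) + 3*√(b + b))²*b² = (3 + 1 + 3*√(2*b))²*b² = (3 + 1 + 3*(√2*√b))²*b² = (3 + 1 + 3*√2*√b)²*b² = (4 + 3*√2*√b)²*b² = b²*(4 + 3*√2*√b)²)
(2 + 68)*d(-11) = (2 + 68)*((-11)²*(4 + 3*√2*√(-11))²) = 70*(121*(4 + 3*√2*(I*√11))²) = 70*(121*(4 + 3*I*√22)²) = 8470*(4 + 3*I*√22)²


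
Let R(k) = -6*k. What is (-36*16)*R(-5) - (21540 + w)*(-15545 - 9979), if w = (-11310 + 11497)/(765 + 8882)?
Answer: 482148443268/877 ≈ 5.4977e+8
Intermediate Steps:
w = 17/877 (w = 187/9647 = 187*(1/9647) = 17/877 ≈ 0.019384)
(-36*16)*R(-5) - (21540 + w)*(-15545 - 9979) = (-36*16)*(-6*(-5)) - (21540 + 17/877)*(-15545 - 9979) = -576*30 - 18890597*(-25524)/877 = -17280 - 1*(-482163597828/877) = -17280 + 482163597828/877 = 482148443268/877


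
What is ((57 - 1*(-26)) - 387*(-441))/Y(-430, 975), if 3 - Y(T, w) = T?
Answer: 170750/433 ≈ 394.34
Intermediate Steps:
Y(T, w) = 3 - T
((57 - 1*(-26)) - 387*(-441))/Y(-430, 975) = ((57 - 1*(-26)) - 387*(-441))/(3 - 1*(-430)) = ((57 + 26) + 170667)/(3 + 430) = (83 + 170667)/433 = 170750*(1/433) = 170750/433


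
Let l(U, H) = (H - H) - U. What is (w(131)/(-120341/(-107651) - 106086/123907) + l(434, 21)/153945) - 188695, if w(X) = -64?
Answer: -101535276634791710269/537395562797445 ≈ -1.8894e+5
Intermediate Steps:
l(U, H) = -U (l(U, H) = 0 - U = -U)
(w(131)/(-120341/(-107651) - 106086/123907) + l(434, 21)/153945) - 188695 = (-64/(-120341/(-107651) - 106086/123907) - 1*434/153945) - 188695 = (-64/(-120341*(-1/107651) - 106086*1/123907) - 434*1/153945) - 188695 = (-64/(120341/107651 - 106086/123907) - 434/153945) - 188695 = (-64/3490828301/13338712457 - 434/153945) - 188695 = (-64*13338712457/3490828301 - 434/153945) - 188695 = (-853677597248/3490828301 - 434/153945) - 188695 = -131420912727825994/537395562797445 - 188695 = -101535276634791710269/537395562797445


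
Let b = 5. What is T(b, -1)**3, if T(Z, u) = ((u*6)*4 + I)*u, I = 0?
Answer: 13824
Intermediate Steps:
T(Z, u) = 24*u**2 (T(Z, u) = ((u*6)*4 + 0)*u = ((6*u)*4 + 0)*u = (24*u + 0)*u = (24*u)*u = 24*u**2)
T(b, -1)**3 = (24*(-1)**2)**3 = (24*1)**3 = 24**3 = 13824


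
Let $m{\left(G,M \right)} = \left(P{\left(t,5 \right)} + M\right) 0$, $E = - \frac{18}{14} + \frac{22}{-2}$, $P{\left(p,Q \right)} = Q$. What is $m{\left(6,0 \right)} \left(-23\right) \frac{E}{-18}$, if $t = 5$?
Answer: $0$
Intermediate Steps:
$E = - \frac{86}{7}$ ($E = \left(-18\right) \frac{1}{14} + 22 \left(- \frac{1}{2}\right) = - \frac{9}{7} - 11 = - \frac{86}{7} \approx -12.286$)
$m{\left(G,M \right)} = 0$ ($m{\left(G,M \right)} = \left(5 + M\right) 0 = 0$)
$m{\left(6,0 \right)} \left(-23\right) \frac{E}{-18} = 0 \left(-23\right) \left(- \frac{86}{7 \left(-18\right)}\right) = 0 \left(\left(- \frac{86}{7}\right) \left(- \frac{1}{18}\right)\right) = 0 \cdot \frac{43}{63} = 0$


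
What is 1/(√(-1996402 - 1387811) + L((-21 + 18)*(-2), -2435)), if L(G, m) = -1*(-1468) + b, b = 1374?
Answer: 14/56459 - I*√3384213/11461177 ≈ 0.00024797 - 0.00016051*I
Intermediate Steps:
L(G, m) = 2842 (L(G, m) = -1*(-1468) + 1374 = 1468 + 1374 = 2842)
1/(√(-1996402 - 1387811) + L((-21 + 18)*(-2), -2435)) = 1/(√(-1996402 - 1387811) + 2842) = 1/(√(-3384213) + 2842) = 1/(I*√3384213 + 2842) = 1/(2842 + I*√3384213)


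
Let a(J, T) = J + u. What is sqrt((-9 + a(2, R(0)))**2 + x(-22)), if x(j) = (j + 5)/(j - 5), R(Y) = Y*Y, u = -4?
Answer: 2*sqrt(2463)/9 ≈ 11.029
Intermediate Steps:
R(Y) = Y**2
x(j) = (5 + j)/(-5 + j)
a(J, T) = -4 + J (a(J, T) = J - 4 = -4 + J)
sqrt((-9 + a(2, R(0)))**2 + x(-22)) = sqrt((-9 + (-4 + 2))**2 + (5 - 22)/(-5 - 22)) = sqrt((-9 - 2)**2 - 17/(-27)) = sqrt((-11)**2 - 1/27*(-17)) = sqrt(121 + 17/27) = sqrt(3284/27) = 2*sqrt(2463)/9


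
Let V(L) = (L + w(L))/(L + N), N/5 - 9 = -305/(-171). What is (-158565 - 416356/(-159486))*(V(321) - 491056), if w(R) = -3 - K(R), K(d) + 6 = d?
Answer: 398067129974950683751/5112403473 ≈ 7.7863e+10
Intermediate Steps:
K(d) = -6 + d
N = 9220/171 (N = 45 + 5*(-305/(-171)) = 45 + 5*(-305*(-1/171)) = 45 + 5*(305/171) = 45 + 1525/171 = 9220/171 ≈ 53.918)
w(R) = 3 - R (w(R) = -3 - (-6 + R) = -3 + (6 - R) = 3 - R)
V(L) = 3/(9220/171 + L) (V(L) = (L + (3 - L))/(L + 9220/171) = 3/(9220/171 + L))
(-158565 - 416356/(-159486))*(V(321) - 491056) = (-158565 - 416356/(-159486))*(513/(9220 + 171*321) - 491056) = (-158565 - 416356*(-1/159486))*(513/(9220 + 54891) - 491056) = (-158565 + 208178/79743)*(513/64111 - 491056) = -12644240617*(513*(1/64111) - 491056)/79743 = -12644240617*(513/64111 - 491056)/79743 = -12644240617/79743*(-31482090703/64111) = 398067129974950683751/5112403473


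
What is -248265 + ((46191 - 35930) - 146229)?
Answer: -384233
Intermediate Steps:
-248265 + ((46191 - 35930) - 146229) = -248265 + (10261 - 146229) = -248265 - 135968 = -384233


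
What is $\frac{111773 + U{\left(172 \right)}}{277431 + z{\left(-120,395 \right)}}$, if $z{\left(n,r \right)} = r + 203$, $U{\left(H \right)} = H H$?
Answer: $\frac{141357}{278029} \approx 0.50843$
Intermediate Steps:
$U{\left(H \right)} = H^{2}$
$z{\left(n,r \right)} = 203 + r$
$\frac{111773 + U{\left(172 \right)}}{277431 + z{\left(-120,395 \right)}} = \frac{111773 + 172^{2}}{277431 + \left(203 + 395\right)} = \frac{111773 + 29584}{277431 + 598} = \frac{141357}{278029}$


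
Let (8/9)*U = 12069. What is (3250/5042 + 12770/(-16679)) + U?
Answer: 4567228911979/336382072 ≈ 13578.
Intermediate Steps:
U = 108621/8 (U = (9/8)*12069 = 108621/8 ≈ 13578.)
(3250/5042 + 12770/(-16679)) + U = (3250/5042 + 12770/(-16679)) + 108621/8 = (3250*(1/5042) + 12770*(-1/16679)) + 108621/8 = (1625/2521 - 12770/16679) + 108621/8 = -5089795/42047759 + 108621/8 = 4567228911979/336382072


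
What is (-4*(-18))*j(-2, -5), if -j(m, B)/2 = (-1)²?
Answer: -144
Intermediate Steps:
j(m, B) = -2 (j(m, B) = -2*(-1)² = -2*1 = -2)
(-4*(-18))*j(-2, -5) = -4*(-18)*(-2) = 72*(-2) = -144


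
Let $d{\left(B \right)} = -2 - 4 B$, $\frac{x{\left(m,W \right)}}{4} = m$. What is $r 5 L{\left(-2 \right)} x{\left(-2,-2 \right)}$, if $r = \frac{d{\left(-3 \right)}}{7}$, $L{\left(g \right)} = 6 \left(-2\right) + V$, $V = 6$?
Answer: $\frac{2400}{7} \approx 342.86$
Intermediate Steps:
$x{\left(m,W \right)} = 4 m$
$L{\left(g \right)} = -6$ ($L{\left(g \right)} = 6 \left(-2\right) + 6 = -12 + 6 = -6$)
$r = \frac{10}{7}$ ($r = \frac{-2 - -12}{7} = \left(-2 + 12\right) \frac{1}{7} = 10 \cdot \frac{1}{7} = \frac{10}{7} \approx 1.4286$)
$r 5 L{\left(-2 \right)} x{\left(-2,-2 \right)} = \frac{10 \cdot 5 \left(-6\right) 4 \left(-2\right)}{7} = \frac{10 \left(\left(-30\right) \left(-8\right)\right)}{7} = \frac{10}{7} \cdot 240 = \frac{2400}{7}$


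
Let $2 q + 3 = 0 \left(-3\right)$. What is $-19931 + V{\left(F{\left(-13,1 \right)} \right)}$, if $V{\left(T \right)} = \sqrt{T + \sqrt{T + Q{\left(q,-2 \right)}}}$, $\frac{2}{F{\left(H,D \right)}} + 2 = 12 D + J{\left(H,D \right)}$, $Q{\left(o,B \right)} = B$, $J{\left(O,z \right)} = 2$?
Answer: $-19931 + \frac{\sqrt{6 + 6 i \sqrt{66}}}{6} \approx -19930.0 + 0.77381 i$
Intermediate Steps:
$q = - \frac{3}{2}$ ($q = - \frac{3}{2} + \frac{0 \left(-3\right)}{2} = - \frac{3}{2} + \frac{1}{2} \cdot 0 = - \frac{3}{2} + 0 = - \frac{3}{2} \approx -1.5$)
$F{\left(H,D \right)} = \frac{1}{6 D}$ ($F{\left(H,D \right)} = \frac{2}{-2 + \left(12 D + 2\right)} = \frac{2}{-2 + \left(2 + 12 D\right)} = \frac{2}{12 D} = 2 \frac{1}{12 D} = \frac{1}{6 D}$)
$V{\left(T \right)} = \sqrt{T + \sqrt{-2 + T}}$ ($V{\left(T \right)} = \sqrt{T + \sqrt{T - 2}} = \sqrt{T + \sqrt{-2 + T}}$)
$-19931 + V{\left(F{\left(-13,1 \right)} \right)} = -19931 + \sqrt{\frac{1}{6 \cdot 1} + \sqrt{-2 + \frac{1}{6 \cdot 1}}} = -19931 + \sqrt{\frac{1}{6} \cdot 1 + \sqrt{-2 + \frac{1}{6} \cdot 1}} = -19931 + \sqrt{\frac{1}{6} + \sqrt{-2 + \frac{1}{6}}} = -19931 + \sqrt{\frac{1}{6} + \sqrt{- \frac{11}{6}}} = -19931 + \sqrt{\frac{1}{6} + \frac{i \sqrt{66}}{6}}$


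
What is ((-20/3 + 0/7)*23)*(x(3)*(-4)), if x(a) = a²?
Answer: 5520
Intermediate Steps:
((-20/3 + 0/7)*23)*(x(3)*(-4)) = ((-20/3 + 0/7)*23)*(3²*(-4)) = ((-20*⅓ + 0*(⅐))*23)*(9*(-4)) = ((-20/3 + 0)*23)*(-36) = -20/3*23*(-36) = -460/3*(-36) = 5520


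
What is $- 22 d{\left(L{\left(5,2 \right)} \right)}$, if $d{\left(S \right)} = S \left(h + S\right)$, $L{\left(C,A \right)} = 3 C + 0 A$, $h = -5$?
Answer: $-3300$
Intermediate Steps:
$L{\left(C,A \right)} = 3 C$ ($L{\left(C,A \right)} = 3 C + 0 = 3 C$)
$d{\left(S \right)} = S \left(-5 + S\right)$
$- 22 d{\left(L{\left(5,2 \right)} \right)} = - 22 \cdot 3 \cdot 5 \left(-5 + 3 \cdot 5\right) = - 22 \cdot 15 \left(-5 + 15\right) = - 22 \cdot 15 \cdot 10 = \left(-22\right) 150 = -3300$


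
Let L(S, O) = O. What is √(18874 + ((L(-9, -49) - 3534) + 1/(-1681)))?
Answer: √25704170/41 ≈ 123.66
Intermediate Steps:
√(18874 + ((L(-9, -49) - 3534) + 1/(-1681))) = √(18874 + ((-49 - 3534) + 1/(-1681))) = √(18874 + (-3583 - 1/1681)) = √(18874 - 6023024/1681) = √(25704170/1681) = √25704170/41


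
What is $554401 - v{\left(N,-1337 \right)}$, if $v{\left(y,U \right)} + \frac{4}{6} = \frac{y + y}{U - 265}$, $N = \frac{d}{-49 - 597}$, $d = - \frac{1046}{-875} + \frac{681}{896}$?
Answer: $\frac{1691040398868473}{3050208000} \approx 5.544 \cdot 10^{5}$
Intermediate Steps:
$d = \frac{219013}{112000}$ ($d = \left(-1046\right) \left(- \frac{1}{875}\right) + 681 \cdot \frac{1}{896} = \frac{1046}{875} + \frac{681}{896} = \frac{219013}{112000} \approx 1.9555$)
$N = - \frac{11527}{3808000}$ ($N = \frac{219013}{112000 \left(-49 - 597\right)} = \frac{219013}{112000 \left(-646\right)} = \frac{219013}{112000} \left(- \frac{1}{646}\right) = - \frac{11527}{3808000} \approx -0.003027$)
$v{\left(y,U \right)} = - \frac{2}{3} + \frac{2 y}{-265 + U}$ ($v{\left(y,U \right)} = - \frac{2}{3} + \frac{y + y}{U - 265} = - \frac{2}{3} + \frac{2 y}{-265 + U}$)
$554401 - v{\left(N,-1337 \right)} = 554401 - \frac{2 \left(265 - -1337 + 3 \left(- \frac{11527}{3808000}\right)\right)}{3 \left(-265 - 1337\right)} = 554401 - \frac{2 \left(265 + 1337 - \frac{34581}{3808000}\right)}{3 \left(-1602\right)} = 554401 - \frac{2}{3} \left(- \frac{1}{1602}\right) \frac{6100381419}{3808000} = 554401 - - \frac{2033460473}{3050208000} = 554401 + \frac{2033460473}{3050208000} = \frac{1691040398868473}{3050208000}$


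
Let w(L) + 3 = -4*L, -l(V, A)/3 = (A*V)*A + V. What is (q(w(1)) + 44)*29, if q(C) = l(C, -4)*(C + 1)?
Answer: -60842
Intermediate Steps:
l(V, A) = -3*V - 3*V*A² (l(V, A) = -3*((A*V)*A + V) = -3*(V*A² + V) = -3*(V + V*A²) = -3*V - 3*V*A²)
w(L) = -3 - 4*L
q(C) = -51*C*(1 + C) (q(C) = (-3*C*(1 + (-4)²))*(C + 1) = (-3*C*(1 + 16))*(1 + C) = (-3*C*17)*(1 + C) = (-51*C)*(1 + C) = -51*C*(1 + C))
(q(w(1)) + 44)*29 = (-51*(-3 - 4*1)*(1 + (-3 - 4*1)) + 44)*29 = (-51*(-3 - 4)*(1 + (-3 - 4)) + 44)*29 = (-51*(-7)*(1 - 7) + 44)*29 = (-51*(-7)*(-6) + 44)*29 = (-2142 + 44)*29 = -2098*29 = -60842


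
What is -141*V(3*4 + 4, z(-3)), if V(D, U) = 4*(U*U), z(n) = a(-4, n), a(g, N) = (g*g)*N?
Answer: -1299456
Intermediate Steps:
a(g, N) = N*g² (a(g, N) = g²*N = N*g²)
z(n) = 16*n (z(n) = n*(-4)² = n*16 = 16*n)
V(D, U) = 4*U²
-141*V(3*4 + 4, z(-3)) = -564*(16*(-3))² = -564*(-48)² = -564*2304 = -141*9216 = -1299456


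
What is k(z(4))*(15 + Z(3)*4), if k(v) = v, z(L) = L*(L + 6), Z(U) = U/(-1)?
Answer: 120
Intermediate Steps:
Z(U) = -U (Z(U) = U*(-1) = -U)
z(L) = L*(6 + L)
k(z(4))*(15 + Z(3)*4) = (4*(6 + 4))*(15 - 1*3*4) = (4*10)*(15 - 3*4) = 40*(15 - 12) = 40*3 = 120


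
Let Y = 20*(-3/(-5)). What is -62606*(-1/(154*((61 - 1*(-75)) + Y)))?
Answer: 31303/11396 ≈ 2.7468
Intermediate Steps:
Y = 12 (Y = 20*(-3*(-⅕)) = 20*(⅗) = 12)
-62606*(-1/(154*((61 - 1*(-75)) + Y))) = -62606*(-1/(154*((61 - 1*(-75)) + 12))) = -62606*(-1/(154*((61 + 75) + 12))) = -62606*(-1/(154*(136 + 12))) = -62606/(148*(-154)) = -62606/(-22792) = -62606*(-1/22792) = 31303/11396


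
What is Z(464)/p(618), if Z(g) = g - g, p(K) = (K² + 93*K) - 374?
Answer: 0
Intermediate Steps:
p(K) = -374 + K² + 93*K
Z(g) = 0
Z(464)/p(618) = 0/(-374 + 618² + 93*618) = 0/(-374 + 381924 + 57474) = 0/439024 = 0*(1/439024) = 0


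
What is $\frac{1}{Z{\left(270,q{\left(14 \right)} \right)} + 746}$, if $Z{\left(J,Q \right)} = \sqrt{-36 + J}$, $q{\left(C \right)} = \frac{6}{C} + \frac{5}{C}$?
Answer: $\frac{373}{278141} - \frac{3 \sqrt{26}}{556282} \approx 0.0013135$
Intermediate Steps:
$q{\left(C \right)} = \frac{11}{C}$
$\frac{1}{Z{\left(270,q{\left(14 \right)} \right)} + 746} = \frac{1}{\sqrt{-36 + 270} + 746} = \frac{1}{\sqrt{234} + 746} = \frac{1}{3 \sqrt{26} + 746} = \frac{1}{746 + 3 \sqrt{26}}$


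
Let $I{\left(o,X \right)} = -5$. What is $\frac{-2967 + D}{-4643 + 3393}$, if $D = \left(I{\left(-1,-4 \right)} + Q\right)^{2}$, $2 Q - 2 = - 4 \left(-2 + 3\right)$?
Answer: $\frac{2931}{1250} \approx 2.3448$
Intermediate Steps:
$Q = -1$ ($Q = 1 + \frac{\left(-4\right) \left(-2 + 3\right)}{2} = 1 + \frac{\left(-4\right) 1}{2} = 1 + \frac{1}{2} \left(-4\right) = 1 - 2 = -1$)
$D = 36$ ($D = \left(-5 - 1\right)^{2} = \left(-6\right)^{2} = 36$)
$\frac{-2967 + D}{-4643 + 3393} = \frac{-2967 + 36}{-4643 + 3393} = - \frac{2931}{-1250} = \left(-2931\right) \left(- \frac{1}{1250}\right) = \frac{2931}{1250}$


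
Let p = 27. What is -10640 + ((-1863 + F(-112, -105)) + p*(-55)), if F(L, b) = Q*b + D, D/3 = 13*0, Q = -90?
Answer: -4538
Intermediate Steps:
D = 0 (D = 3*(13*0) = 3*0 = 0)
F(L, b) = -90*b (F(L, b) = -90*b + 0 = -90*b)
-10640 + ((-1863 + F(-112, -105)) + p*(-55)) = -10640 + ((-1863 - 90*(-105)) + 27*(-55)) = -10640 + ((-1863 + 9450) - 1485) = -10640 + (7587 - 1485) = -10640 + 6102 = -4538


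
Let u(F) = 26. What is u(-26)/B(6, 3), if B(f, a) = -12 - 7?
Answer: -26/19 ≈ -1.3684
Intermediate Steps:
B(f, a) = -19
u(-26)/B(6, 3) = 26/(-19) = 26*(-1/19) = -26/19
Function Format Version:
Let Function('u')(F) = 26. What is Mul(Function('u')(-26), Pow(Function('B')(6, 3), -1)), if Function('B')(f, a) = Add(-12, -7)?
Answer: Rational(-26, 19) ≈ -1.3684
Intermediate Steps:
Function('B')(f, a) = -19
Mul(Function('u')(-26), Pow(Function('B')(6, 3), -1)) = Mul(26, Pow(-19, -1)) = Mul(26, Rational(-1, 19)) = Rational(-26, 19)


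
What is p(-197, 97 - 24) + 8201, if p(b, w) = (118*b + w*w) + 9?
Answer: -9707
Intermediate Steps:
p(b, w) = 9 + w² + 118*b (p(b, w) = (118*b + w²) + 9 = (w² + 118*b) + 9 = 9 + w² + 118*b)
p(-197, 97 - 24) + 8201 = (9 + (97 - 24)² + 118*(-197)) + 8201 = (9 + 73² - 23246) + 8201 = (9 + 5329 - 23246) + 8201 = -17908 + 8201 = -9707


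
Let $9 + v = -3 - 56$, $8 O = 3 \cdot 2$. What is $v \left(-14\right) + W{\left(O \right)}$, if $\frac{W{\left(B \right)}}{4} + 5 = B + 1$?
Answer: $939$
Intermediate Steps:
$O = \frac{3}{4}$ ($O = \frac{3 \cdot 2}{8} = \frac{1}{8} \cdot 6 = \frac{3}{4} \approx 0.75$)
$W{\left(B \right)} = -16 + 4 B$ ($W{\left(B \right)} = -20 + 4 \left(B + 1\right) = -20 + 4 \left(1 + B\right) = -20 + \left(4 + 4 B\right) = -16 + 4 B$)
$v = -68$ ($v = -9 - 59 = -68$)
$v \left(-14\right) + W{\left(O \right)} = \left(-68\right) \left(-14\right) + \left(-16 + 4 \cdot \frac{3}{4}\right) = 952 + \left(-16 + 3\right) = 952 - 13 = 939$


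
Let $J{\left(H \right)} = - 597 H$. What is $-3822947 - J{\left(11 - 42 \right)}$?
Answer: $-3841454$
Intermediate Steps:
$-3822947 - J{\left(11 - 42 \right)} = -3822947 - - 597 \left(11 - 42\right) = -3822947 - \left(-597\right) \left(-31\right) = -3822947 - 18507 = -3841454$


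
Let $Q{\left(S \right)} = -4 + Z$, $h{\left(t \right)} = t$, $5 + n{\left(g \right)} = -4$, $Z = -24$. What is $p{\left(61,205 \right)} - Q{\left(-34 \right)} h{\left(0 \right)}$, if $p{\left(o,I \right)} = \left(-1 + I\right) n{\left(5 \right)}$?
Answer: $-1836$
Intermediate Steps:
$n{\left(g \right)} = -9$ ($n{\left(g \right)} = -5 - 4 = -9$)
$p{\left(o,I \right)} = 9 - 9 I$ ($p{\left(o,I \right)} = \left(-1 + I\right) \left(-9\right) = 9 - 9 I$)
$Q{\left(S \right)} = -28$ ($Q{\left(S \right)} = -4 - 24 = -28$)
$p{\left(61,205 \right)} - Q{\left(-34 \right)} h{\left(0 \right)} = \left(9 - 1845\right) - \left(-28\right) 0 = \left(9 - 1845\right) - 0 = -1836 + 0 = -1836$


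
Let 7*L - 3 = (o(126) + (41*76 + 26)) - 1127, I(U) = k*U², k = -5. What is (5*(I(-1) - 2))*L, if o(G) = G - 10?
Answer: -10670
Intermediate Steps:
I(U) = -5*U²
o(G) = -10 + G
L = 2134/7 (L = 3/7 + (((-10 + 126) + (41*76 + 26)) - 1127)/7 = 3/7 + ((116 + (3116 + 26)) - 1127)/7 = 3/7 + ((116 + 3142) - 1127)/7 = 3/7 + (3258 - 1127)/7 = 3/7 + (⅐)*2131 = 3/7 + 2131/7 = 2134/7 ≈ 304.86)
(5*(I(-1) - 2))*L = (5*(-5*(-1)² - 2))*(2134/7) = (5*(-5*1 - 2))*(2134/7) = (5*(-5 - 2))*(2134/7) = (5*(-7))*(2134/7) = -35*2134/7 = -10670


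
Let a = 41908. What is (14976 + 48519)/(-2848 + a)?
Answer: 1411/868 ≈ 1.6256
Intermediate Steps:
(14976 + 48519)/(-2848 + a) = (14976 + 48519)/(-2848 + 41908) = 63495/39060 = 63495*(1/39060) = 1411/868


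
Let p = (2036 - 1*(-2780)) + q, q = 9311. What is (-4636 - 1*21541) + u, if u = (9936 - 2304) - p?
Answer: -32672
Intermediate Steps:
p = 14127 (p = (2036 - 1*(-2780)) + 9311 = (2036 + 2780) + 9311 = 4816 + 9311 = 14127)
u = -6495 (u = (9936 - 2304) - 1*14127 = 7632 - 14127 = -6495)
(-4636 - 1*21541) + u = (-4636 - 1*21541) - 6495 = (-4636 - 21541) - 6495 = -26177 - 6495 = -32672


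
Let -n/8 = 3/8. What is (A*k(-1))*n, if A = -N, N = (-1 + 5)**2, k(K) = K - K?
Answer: 0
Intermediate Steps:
k(K) = 0
n = -3 (n = -24/8 = -8*3/8 = -3)
N = 16 (N = 4**2 = 16)
A = -16 (A = -1*16 = -16)
(A*k(-1))*n = -16*0*(-3) = 0*(-3) = 0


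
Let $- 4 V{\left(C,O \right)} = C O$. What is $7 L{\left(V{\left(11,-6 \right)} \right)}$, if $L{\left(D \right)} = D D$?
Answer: $\frac{7623}{4} \approx 1905.8$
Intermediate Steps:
$V{\left(C,O \right)} = - \frac{C O}{4}$
$L{\left(D \right)} = D^{2}$
$7 L{\left(V{\left(11,-6 \right)} \right)} = 7 \left(\left(- \frac{1}{4}\right) 11 \left(-6\right)\right)^{2} = 7 \left(\frac{33}{2}\right)^{2} = 7 \cdot \frac{1089}{4} = \frac{7623}{4}$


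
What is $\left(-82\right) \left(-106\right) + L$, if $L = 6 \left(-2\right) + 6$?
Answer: $8686$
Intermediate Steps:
$L = -6$ ($L = -12 + 6 = -6$)
$\left(-82\right) \left(-106\right) + L = \left(-82\right) \left(-106\right) - 6 = 8692 - 6 = 8686$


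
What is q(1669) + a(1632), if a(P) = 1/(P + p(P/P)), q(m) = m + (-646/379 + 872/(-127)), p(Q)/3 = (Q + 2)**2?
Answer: 132589728706/79852647 ≈ 1660.4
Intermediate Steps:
p(Q) = 3*(2 + Q)**2 (p(Q) = 3*(Q + 2)**2 = 3*(2 + Q)**2)
q(m) = -412530/48133 + m (q(m) = m + (-646*1/379 + 872*(-1/127)) = m + (-646/379 - 872/127) = m - 412530/48133 = -412530/48133 + m)
a(P) = 1/(27 + P) (a(P) = 1/(P + 3*(2 + P/P)**2) = 1/(P + 3*(2 + 1)**2) = 1/(P + 3*3**2) = 1/(P + 3*9) = 1/(P + 27) = 1/(27 + P))
q(1669) + a(1632) = (-412530/48133 + 1669) + 1/(27 + 1632) = 79921447/48133 + 1/1659 = 132589728706/79852647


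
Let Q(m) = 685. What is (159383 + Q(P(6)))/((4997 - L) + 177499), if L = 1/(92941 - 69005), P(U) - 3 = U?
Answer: 3831387648/4368224255 ≈ 0.87710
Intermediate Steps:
P(U) = 3 + U
L = 1/23936 ≈ 4.1778e-5
(159383 + Q(P(6)))/((4997 - L) + 177499) = (159383 + 685)/((4997 - 1*1/23936) + 177499) = 160068/((4997 - 1/23936) + 177499) = 160068/(119608191/23936 + 177499) = 160068/(4368224255/23936) = 160068*(23936/4368224255) = 3831387648/4368224255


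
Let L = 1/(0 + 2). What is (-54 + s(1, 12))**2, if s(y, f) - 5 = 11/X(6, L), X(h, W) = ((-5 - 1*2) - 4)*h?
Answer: 87025/36 ≈ 2417.4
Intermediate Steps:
L = 1/2 ≈ 0.50000
X(h, W) = -11*h (X(h, W) = ((-5 - 2) - 4)*h = (-7 - 4)*h = -11*h)
s(y, f) = 29/6 (s(y, f) = 5 + 11/((-11*6)) = 5 + 11/(-66) = 5 + 11*(-1/66) = 5 - 1/6 = 29/6)
(-54 + s(1, 12))**2 = (-54 + 29/6)**2 = (-295/6)**2 = 87025/36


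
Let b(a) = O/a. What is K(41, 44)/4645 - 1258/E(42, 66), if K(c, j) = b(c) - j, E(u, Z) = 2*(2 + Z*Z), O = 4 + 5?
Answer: -25522503/165991862 ≈ -0.15376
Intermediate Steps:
O = 9
b(a) = 9/a
E(u, Z) = 4 + 2*Z² (E(u, Z) = 2*(2 + Z²) = 4 + 2*Z²)
K(c, j) = -j + 9/c (K(c, j) = 9/c - j = -j + 9/c)
K(41, 44)/4645 - 1258/E(42, 66) = (-1*44 + 9/41)/4645 - 1258/(4 + 2*66²) = (-44 + 9*(1/41))*(1/4645) - 1258/(4 + 2*4356) = (-44 + 9/41)*(1/4645) - 1258/(4 + 8712) = -1795/41*1/4645 - 1258/8716 = -359/38089 - 1258*1/8716 = -359/38089 - 629/4358 = -25522503/165991862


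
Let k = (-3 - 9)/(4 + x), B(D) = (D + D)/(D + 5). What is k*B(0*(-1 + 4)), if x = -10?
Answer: 0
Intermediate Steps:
B(D) = 2*D/(5 + D) (B(D) = (2*D)/(5 + D) = 2*D/(5 + D))
k = 2 (k = (-3 - 9)/(4 - 10) = -12/(-6) = -12*(-⅙) = 2)
k*B(0*(-1 + 4)) = 2*(2*(0*(-1 + 4))/(5 + 0*(-1 + 4))) = 2*(2*(0*3)/(5 + 0*3)) = 2*(2*0/(5 + 0)) = 2*(2*0/5) = 2*(2*0*(⅕)) = 2*0 = 0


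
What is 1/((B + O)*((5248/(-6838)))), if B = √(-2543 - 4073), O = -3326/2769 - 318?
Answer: 2091941213037/545759135580800 + 26214707259*I*√1654/1091518271161600 ≈ 0.0038331 + 0.00097675*I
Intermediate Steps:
O = -883868/2769 (O = -3326*1/2769 - 318 = -3326/2769 - 318 = -883868/2769 ≈ -319.20)
B = 2*I*√1654 (B = √(-6616) = 2*I*√1654 ≈ 81.339*I)
1/((B + O)*((5248/(-6838)))) = 1/((2*I*√1654 - 883868/2769)*((5248/(-6838)))) = 1/((-883868/2769 + 2*I*√1654)*((5248*(-1/6838)))) = 1/((-883868/2769 + 2*I*√1654)*(-2624/3419)) = -3419/2624/(-883868/2769 + 2*I*√1654) = -3419/(2624*(-883868/2769 + 2*I*√1654))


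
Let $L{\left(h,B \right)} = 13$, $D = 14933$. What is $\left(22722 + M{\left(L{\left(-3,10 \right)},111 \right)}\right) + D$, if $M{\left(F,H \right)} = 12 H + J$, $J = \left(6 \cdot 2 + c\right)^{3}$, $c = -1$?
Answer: $40318$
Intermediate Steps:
$J = 1331$ ($J = \left(6 \cdot 2 - 1\right)^{3} = \left(12 - 1\right)^{3} = 11^{3} = 1331$)
$M{\left(F,H \right)} = 1331 + 12 H$ ($M{\left(F,H \right)} = 12 H + 1331 = 1331 + 12 H$)
$\left(22722 + M{\left(L{\left(-3,10 \right)},111 \right)}\right) + D = \left(22722 + \left(1331 + 12 \cdot 111\right)\right) + 14933 = \left(22722 + \left(1331 + 1332\right)\right) + 14933 = \left(22722 + 2663\right) + 14933 = 25385 + 14933 = 40318$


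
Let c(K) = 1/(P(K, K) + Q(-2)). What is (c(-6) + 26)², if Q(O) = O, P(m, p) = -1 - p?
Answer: 6241/9 ≈ 693.44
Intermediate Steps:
c(K) = 1/(-3 - K) (c(K) = 1/((-1 - K) - 2) = 1/(-3 - K))
(c(-6) + 26)² = (-1/(3 - 6) + 26)² = (-1/(-3) + 26)² = (-1*(-⅓) + 26)² = (⅓ + 26)² = (79/3)² = 6241/9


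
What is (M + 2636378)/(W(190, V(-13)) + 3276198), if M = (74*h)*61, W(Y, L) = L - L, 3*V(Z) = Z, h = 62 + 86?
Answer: 1652225/1638099 ≈ 1.0086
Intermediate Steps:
h = 148
V(Z) = Z/3
W(Y, L) = 0
M = 668072 (M = (74*148)*61 = 10952*61 = 668072)
(M + 2636378)/(W(190, V(-13)) + 3276198) = (668072 + 2636378)/(0 + 3276198) = 3304450/3276198 = 3304450*(1/3276198) = 1652225/1638099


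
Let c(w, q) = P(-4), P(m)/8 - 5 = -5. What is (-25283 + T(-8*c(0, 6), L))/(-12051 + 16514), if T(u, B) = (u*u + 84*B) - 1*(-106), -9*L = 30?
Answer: -25457/4463 ≈ -5.7040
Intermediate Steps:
L = -10/3 (L = -⅑*30 = -10/3 ≈ -3.3333)
P(m) = 0 (P(m) = 40 + 8*(-5) = 40 - 40 = 0)
c(w, q) = 0
T(u, B) = 106 + u² + 84*B (T(u, B) = (u² + 84*B) + 106 = 106 + u² + 84*B)
(-25283 + T(-8*c(0, 6), L))/(-12051 + 16514) = (-25283 + (106 + (-8*0)² + 84*(-10/3)))/(-12051 + 16514) = (-25283 + (106 + 0² - 280))/4463 = (-25283 + (106 + 0 - 280))*(1/4463) = (-25283 - 174)*(1/4463) = -25457*1/4463 = -25457/4463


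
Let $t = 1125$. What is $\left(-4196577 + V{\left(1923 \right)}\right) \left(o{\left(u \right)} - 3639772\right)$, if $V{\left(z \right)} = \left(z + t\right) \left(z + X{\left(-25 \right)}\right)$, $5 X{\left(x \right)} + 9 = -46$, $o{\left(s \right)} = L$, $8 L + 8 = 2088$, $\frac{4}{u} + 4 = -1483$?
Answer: $-5936768334888$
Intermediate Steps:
$u = - \frac{4}{1487}$ ($u = \frac{4}{-4 - 1483} = \frac{4}{-1487} = 4 \left(- \frac{1}{1487}\right) = - \frac{4}{1487} \approx -0.00269$)
$L = 260$ ($L = -1 + \frac{1}{8} \cdot 2088 = -1 + 261 = 260$)
$o{\left(s \right)} = 260$
$X{\left(x \right)} = -11$ ($X{\left(x \right)} = - \frac{9}{5} + \frac{1}{5} \left(-46\right) = - \frac{9}{5} - \frac{46}{5} = -11$)
$V{\left(z \right)} = \left(-11 + z\right) \left(1125 + z\right)$ ($V{\left(z \right)} = \left(z + 1125\right) \left(z - 11\right) = \left(1125 + z\right) \left(-11 + z\right) = \left(-11 + z\right) \left(1125 + z\right)$)
$\left(-4196577 + V{\left(1923 \right)}\right) \left(o{\left(u \right)} - 3639772\right) = \left(-4196577 + \left(-12375 + 1923^{2} + 1114 \cdot 1923\right)\right) \left(260 - 3639772\right) = \left(-4196577 + \left(-12375 + 3697929 + 2142222\right)\right) \left(-3639512\right) = \left(-4196577 + 5827776\right) \left(-3639512\right) = 1631199 \left(-3639512\right) = -5936768334888$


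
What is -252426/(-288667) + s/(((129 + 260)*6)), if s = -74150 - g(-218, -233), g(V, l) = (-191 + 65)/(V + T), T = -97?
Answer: -17346342694/561457315 ≈ -30.895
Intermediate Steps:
g(V, l) = -126/(-97 + V) (g(V, l) = (-191 + 65)/(V - 97) = -126/(-97 + V))
s = -370752/5 (s = -74150 - (-126)/(-97 - 218) = -74150 - (-126)/(-315) = -74150 - (-126)*(-1)/315 = -74150 - 1*2/5 = -74150 - 2/5 = -370752/5 ≈ -74150.)
-252426/(-288667) + s/(((129 + 260)*6)) = -252426/(-288667) - 370752*1/(6*(129 + 260))/5 = -252426*(-1/288667) - 370752/(5*(389*6)) = 252426/288667 - 370752/5/2334 = 252426/288667 - 370752/5*1/2334 = 252426/288667 - 61792/1945 = -17346342694/561457315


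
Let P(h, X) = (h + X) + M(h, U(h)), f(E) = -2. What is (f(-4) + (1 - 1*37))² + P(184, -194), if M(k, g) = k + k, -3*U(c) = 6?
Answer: 1802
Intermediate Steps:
U(c) = -2 (U(c) = -⅓*6 = -2)
M(k, g) = 2*k
P(h, X) = X + 3*h (P(h, X) = (h + X) + 2*h = (X + h) + 2*h = X + 3*h)
(f(-4) + (1 - 1*37))² + P(184, -194) = (-2 + (1 - 1*37))² + (-194 + 3*184) = (-2 + (1 - 37))² + (-194 + 552) = (-2 - 36)² + 358 = (-38)² + 358 = 1444 + 358 = 1802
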